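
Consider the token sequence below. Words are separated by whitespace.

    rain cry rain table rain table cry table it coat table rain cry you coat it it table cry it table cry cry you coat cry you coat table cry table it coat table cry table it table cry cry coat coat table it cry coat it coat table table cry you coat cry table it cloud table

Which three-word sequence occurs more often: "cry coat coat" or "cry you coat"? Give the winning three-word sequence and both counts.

"cry you coat" (4 vs 1)

"cry coat coat": 1 occurrence
"cry you coat": 4 occurrences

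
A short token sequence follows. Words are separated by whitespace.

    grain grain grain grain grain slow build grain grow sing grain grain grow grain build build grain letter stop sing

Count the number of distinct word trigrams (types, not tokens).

20 tokens → 18 trigram windows in total.
Repeated trigrams (each contributes count−1 duplicates):
  grain grain grain: 3
2 duplicate windows → 18 − 2 = 16 distinct.

16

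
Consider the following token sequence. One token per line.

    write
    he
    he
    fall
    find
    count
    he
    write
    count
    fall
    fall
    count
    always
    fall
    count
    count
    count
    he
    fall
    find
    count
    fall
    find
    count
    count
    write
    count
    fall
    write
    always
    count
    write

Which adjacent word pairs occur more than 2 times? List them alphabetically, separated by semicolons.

Bigram counts meeting the condition (more than 2 times):
  count count: 3
  count fall: 3
  fall find: 3
  find count: 3

count count; count fall; fall find; find count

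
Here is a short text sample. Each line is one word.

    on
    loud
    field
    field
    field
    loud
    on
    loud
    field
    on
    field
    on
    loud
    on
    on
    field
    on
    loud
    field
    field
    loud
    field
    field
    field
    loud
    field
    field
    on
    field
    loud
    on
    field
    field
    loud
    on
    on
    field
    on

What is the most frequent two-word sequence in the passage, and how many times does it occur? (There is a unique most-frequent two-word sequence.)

Bigram frequencies (highest first):
  field field: 7
  loud field: 5
  field loud: 5
  field on: 5
  on field: 5
  on loud: 4
  … (2 more, each ≤ 4)

"field field", 7 times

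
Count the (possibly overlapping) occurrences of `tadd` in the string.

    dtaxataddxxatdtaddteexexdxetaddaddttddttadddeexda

Sliding a length-4 window over the 49 characters (46 positions):
  position 6–9: tadd
  position 15–18: tadd
  position 28–31: tadd
  position 40–43: tadd

4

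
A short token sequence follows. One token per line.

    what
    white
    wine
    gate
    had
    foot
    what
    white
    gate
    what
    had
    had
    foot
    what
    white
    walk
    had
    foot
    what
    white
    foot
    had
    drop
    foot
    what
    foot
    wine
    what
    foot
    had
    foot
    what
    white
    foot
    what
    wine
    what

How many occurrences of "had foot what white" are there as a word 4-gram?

Scanning the 34 overlapping 4-gram windows for "had foot what white":
  position 5–8: had foot what white
  position 12–15: had foot what white
  position 17–20: had foot what white
  position 30–33: had foot what white

4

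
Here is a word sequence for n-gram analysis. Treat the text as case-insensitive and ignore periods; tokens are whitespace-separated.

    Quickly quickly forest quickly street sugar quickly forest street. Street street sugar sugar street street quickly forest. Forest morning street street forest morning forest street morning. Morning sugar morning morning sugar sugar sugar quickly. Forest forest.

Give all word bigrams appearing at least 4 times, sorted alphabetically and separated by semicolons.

quickly forest; street street

Bigram counts meeting the condition (at least 4 times):
  quickly forest: 4
  street street: 4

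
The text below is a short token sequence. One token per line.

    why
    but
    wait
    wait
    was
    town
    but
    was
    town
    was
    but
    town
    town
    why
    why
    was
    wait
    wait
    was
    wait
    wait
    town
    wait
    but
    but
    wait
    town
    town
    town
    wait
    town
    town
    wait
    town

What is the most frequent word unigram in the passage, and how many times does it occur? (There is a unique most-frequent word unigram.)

"town", 11 times

Unigram frequencies (highest first):
  town: 11
  wait: 10
  but: 5
  was: 5
  why: 3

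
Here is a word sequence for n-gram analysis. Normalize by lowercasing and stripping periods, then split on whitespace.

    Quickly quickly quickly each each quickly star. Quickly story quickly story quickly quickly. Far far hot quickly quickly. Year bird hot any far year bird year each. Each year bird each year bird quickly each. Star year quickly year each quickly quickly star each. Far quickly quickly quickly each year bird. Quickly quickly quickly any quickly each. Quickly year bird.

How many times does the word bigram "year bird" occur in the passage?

Scanning the 59 overlapping bigram windows for "year bird":
  position 19–20: year bird
  position 24–25: year bird
  position 29–30: year bird
  position 32–33: year bird
  position 50–51: year bird
  position 59–60: year bird

6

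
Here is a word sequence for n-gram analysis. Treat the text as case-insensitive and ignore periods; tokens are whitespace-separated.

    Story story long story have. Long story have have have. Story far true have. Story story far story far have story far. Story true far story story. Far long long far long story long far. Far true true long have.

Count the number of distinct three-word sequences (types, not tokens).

34

40 tokens → 38 trigram windows in total.
Repeated trigrams (each contributes count−1 duplicates):
  have story far: 2
  long story have: 2
  story far story: 2
  story story far: 2
4 duplicate windows → 38 − 4 = 34 distinct.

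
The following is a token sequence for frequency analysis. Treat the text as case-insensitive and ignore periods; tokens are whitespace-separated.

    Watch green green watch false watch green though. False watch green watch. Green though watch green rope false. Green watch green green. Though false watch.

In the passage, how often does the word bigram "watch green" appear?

Scanning the 24 overlapping bigram windows for "watch green":
  position 1–2: watch green
  position 6–7: watch green
  position 10–11: watch green
  position 12–13: watch green
  position 15–16: watch green
  position 20–21: watch green

6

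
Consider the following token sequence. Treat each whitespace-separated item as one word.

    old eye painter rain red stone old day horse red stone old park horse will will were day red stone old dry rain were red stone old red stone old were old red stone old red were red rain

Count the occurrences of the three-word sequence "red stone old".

6

Scanning the 37 overlapping trigram windows for "red stone old":
  position 5–7: red stone old
  position 10–12: red stone old
  position 19–21: red stone old
  position 25–27: red stone old
  position 28–30: red stone old
  position 33–35: red stone old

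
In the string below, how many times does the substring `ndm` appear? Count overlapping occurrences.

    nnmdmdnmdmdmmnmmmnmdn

0

Sliding a length-3 window over the 21 characters (19 positions):
  (no match at any position)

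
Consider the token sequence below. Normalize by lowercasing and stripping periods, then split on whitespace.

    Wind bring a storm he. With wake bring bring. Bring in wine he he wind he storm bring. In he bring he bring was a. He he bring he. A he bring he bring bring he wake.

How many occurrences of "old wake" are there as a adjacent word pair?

0

Scanning the 36 overlapping bigram windows for "old wake":
  (none found)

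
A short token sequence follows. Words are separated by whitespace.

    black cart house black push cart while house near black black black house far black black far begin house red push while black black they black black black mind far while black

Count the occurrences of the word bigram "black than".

Scanning the 31 overlapping bigram windows for "black than":
  (none found)

0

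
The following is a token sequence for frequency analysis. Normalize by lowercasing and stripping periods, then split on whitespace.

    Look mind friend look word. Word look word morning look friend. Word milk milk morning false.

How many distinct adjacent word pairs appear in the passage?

16 tokens → 15 bigram windows in total.
Repeated bigrams (each contributes count−1 duplicates):
  look word: 2
1 duplicate windows → 15 − 1 = 14 distinct.

14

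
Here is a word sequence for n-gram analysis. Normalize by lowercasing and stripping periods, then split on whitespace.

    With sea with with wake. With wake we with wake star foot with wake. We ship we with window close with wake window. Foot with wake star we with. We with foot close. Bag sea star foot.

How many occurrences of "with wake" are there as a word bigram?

Scanning the 36 overlapping bigram windows for "with wake":
  position 4–5: with wake
  position 6–7: with wake
  position 9–10: with wake
  position 13–14: with wake
  position 21–22: with wake
  position 25–26: with wake

6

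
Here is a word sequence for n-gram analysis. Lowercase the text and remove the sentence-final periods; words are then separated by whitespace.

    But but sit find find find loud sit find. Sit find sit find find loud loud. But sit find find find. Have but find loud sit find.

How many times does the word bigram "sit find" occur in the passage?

6

Scanning the 26 overlapping bigram windows for "sit find":
  position 3–4: sit find
  position 8–9: sit find
  position 10–11: sit find
  position 12–13: sit find
  position 18–19: sit find
  position 26–27: sit find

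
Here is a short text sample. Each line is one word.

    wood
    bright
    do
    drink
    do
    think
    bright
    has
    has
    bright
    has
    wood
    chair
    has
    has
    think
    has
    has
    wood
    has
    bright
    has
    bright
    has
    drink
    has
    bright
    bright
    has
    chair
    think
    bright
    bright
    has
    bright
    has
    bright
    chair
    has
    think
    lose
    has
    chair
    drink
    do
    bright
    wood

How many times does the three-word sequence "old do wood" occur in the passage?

Scanning the 45 overlapping trigram windows for "old do wood":
  (none found)

0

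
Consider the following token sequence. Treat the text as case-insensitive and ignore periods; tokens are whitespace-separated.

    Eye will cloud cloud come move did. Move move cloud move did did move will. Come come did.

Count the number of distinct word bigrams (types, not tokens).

18 tokens → 17 bigram windows in total.
Repeated bigrams (each contributes count−1 duplicates):
  did move: 2
  move did: 2
2 duplicate windows → 17 − 2 = 15 distinct.

15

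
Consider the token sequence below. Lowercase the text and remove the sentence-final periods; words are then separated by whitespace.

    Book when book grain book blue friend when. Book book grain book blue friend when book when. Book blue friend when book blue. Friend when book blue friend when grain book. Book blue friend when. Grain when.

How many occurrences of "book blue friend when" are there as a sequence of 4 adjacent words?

Scanning the 34 overlapping 4-gram windows for "book blue friend when":
  position 5–8: book blue friend when
  position 12–15: book blue friend when
  position 18–21: book blue friend when
  position 22–25: book blue friend when
  position 26–29: book blue friend when
  position 32–35: book blue friend when

6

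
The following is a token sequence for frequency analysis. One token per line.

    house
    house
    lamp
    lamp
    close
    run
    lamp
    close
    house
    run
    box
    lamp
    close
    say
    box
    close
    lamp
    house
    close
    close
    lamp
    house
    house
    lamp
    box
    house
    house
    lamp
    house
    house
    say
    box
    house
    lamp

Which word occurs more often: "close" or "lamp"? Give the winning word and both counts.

"lamp" (9 vs 6)

"close": 6 occurrences
"lamp": 9 occurrences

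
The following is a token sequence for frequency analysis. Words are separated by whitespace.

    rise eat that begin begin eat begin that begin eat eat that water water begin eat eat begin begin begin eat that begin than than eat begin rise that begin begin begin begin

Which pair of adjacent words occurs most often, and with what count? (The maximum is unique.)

"begin begin", 6 times

Bigram frequencies (highest first):
  begin begin: 6
  that begin: 4
  begin eat: 4
  eat that: 3
  eat begin: 3
  eat eat: 2
  … (10 more, each ≤ 1)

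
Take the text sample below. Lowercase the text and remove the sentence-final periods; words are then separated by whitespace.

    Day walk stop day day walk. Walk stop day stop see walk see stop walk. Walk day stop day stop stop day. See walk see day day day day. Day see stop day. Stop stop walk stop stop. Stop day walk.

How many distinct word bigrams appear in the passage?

15

41 tokens → 40 bigram windows in total.
Repeated bigrams (each contributes count−1 duplicates):
  stop day: 6
  day day: 5
  day stop: 4
  stop stop: 4
  day walk: 3
  walk stop: 3
  day see: 2
  see stop: 2
  … (4 more repeated)
25 duplicate windows → 40 − 25 = 15 distinct.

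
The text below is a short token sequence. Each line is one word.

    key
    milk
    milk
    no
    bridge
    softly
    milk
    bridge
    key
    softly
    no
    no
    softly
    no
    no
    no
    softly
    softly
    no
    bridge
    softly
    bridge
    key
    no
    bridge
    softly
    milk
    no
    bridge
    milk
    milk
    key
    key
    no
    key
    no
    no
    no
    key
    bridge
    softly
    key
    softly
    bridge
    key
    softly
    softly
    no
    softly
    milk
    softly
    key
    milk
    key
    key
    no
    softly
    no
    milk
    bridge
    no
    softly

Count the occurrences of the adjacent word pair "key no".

Scanning the 61 overlapping bigram windows for "key no":
  position 23–24: key no
  position 33–34: key no
  position 35–36: key no
  position 55–56: key no

4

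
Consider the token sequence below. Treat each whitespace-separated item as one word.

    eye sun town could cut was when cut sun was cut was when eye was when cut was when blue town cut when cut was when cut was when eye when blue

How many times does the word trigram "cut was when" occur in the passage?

5

Scanning the 30 overlapping trigram windows for "cut was when":
  position 5–7: cut was when
  position 11–13: cut was when
  position 17–19: cut was when
  position 24–26: cut was when
  position 27–29: cut was when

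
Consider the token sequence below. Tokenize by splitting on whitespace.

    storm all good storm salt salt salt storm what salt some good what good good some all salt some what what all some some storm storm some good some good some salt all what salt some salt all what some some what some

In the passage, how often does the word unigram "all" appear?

5

Scanning the 43 tokens for "all":
  position 2: all
  position 17: all
  position 22: all
  position 33: all
  position 38: all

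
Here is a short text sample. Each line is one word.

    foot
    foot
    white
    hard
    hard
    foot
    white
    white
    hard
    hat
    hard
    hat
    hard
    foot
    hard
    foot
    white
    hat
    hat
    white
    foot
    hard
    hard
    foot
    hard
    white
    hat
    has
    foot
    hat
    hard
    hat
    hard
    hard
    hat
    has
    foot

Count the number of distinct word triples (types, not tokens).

28

37 tokens → 35 trigram windows in total.
Repeated trigrams (each contributes count−1 duplicates):
  hard hat hard: 3
  hard foot hard: 2
  hard foot white: 2
  hard hard foot: 2
  hat hard hat: 2
  hat has foot: 2
7 duplicate windows → 35 − 7 = 28 distinct.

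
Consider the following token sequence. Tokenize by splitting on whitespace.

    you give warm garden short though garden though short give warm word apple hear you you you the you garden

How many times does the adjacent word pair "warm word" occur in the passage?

1

Scanning the 19 overlapping bigram windows for "warm word":
  position 11–12: warm word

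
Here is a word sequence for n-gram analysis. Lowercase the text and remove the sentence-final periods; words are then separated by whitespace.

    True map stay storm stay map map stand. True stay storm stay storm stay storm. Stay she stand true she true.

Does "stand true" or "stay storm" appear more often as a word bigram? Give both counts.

"stay storm" (4 vs 2)

"stand true": 2 occurrences
"stay storm": 4 occurrences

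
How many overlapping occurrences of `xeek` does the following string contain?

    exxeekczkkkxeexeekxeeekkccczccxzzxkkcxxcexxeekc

Sliding a length-4 window over the 47 characters (44 positions):
  position 3–6: xeek
  position 15–18: xeek
  position 43–46: xeek

3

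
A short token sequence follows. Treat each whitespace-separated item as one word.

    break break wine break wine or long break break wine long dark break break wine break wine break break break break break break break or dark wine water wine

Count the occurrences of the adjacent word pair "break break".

Scanning the 28 overlapping bigram windows for "break break":
  position 1–2: break break
  position 8–9: break break
  position 13–14: break break
  position 18–19: break break
  position 19–20: break break
  position 20–21: break break
  position 21–22: break break
  position 22–23: break break
  position 23–24: break break

9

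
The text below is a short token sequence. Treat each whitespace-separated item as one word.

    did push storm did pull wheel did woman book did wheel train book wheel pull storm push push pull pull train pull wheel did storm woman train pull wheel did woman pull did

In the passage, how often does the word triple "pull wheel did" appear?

Scanning the 31 overlapping trigram windows for "pull wheel did":
  position 5–7: pull wheel did
  position 22–24: pull wheel did
  position 28–30: pull wheel did

3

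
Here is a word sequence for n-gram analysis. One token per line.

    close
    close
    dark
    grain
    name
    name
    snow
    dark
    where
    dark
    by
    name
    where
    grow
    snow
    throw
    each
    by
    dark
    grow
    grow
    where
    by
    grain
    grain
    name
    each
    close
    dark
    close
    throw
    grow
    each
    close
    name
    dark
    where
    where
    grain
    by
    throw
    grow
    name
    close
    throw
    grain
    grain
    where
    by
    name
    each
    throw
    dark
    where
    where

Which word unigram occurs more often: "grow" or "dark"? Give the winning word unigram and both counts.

"dark" (7 vs 5)

"grow": 5 occurrences
"dark": 7 occurrences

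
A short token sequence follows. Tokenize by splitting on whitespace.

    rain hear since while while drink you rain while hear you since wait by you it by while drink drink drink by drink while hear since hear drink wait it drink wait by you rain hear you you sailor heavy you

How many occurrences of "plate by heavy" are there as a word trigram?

Scanning the 39 overlapping trigram windows for "plate by heavy":
  (none found)

0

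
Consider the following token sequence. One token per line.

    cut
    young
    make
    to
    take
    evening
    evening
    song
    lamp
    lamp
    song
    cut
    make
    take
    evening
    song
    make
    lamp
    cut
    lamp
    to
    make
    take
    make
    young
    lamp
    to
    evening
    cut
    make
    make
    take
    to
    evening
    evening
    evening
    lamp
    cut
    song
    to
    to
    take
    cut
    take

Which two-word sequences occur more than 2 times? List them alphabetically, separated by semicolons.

evening evening; make take

Bigram counts meeting the condition (more than 2 times):
  evening evening: 3
  make take: 3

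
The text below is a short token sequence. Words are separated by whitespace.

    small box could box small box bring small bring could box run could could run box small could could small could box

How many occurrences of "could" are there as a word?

Scanning the 22 tokens for "could":
  position 3: could
  position 10: could
  position 13: could
  position 14: could
  position 18: could
  position 19: could
  position 21: could

7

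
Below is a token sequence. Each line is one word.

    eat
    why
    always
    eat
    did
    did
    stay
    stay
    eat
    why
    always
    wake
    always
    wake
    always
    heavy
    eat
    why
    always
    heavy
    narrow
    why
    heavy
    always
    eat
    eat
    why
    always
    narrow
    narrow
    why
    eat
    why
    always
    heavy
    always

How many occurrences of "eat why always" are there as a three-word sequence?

5

Scanning the 34 overlapping trigram windows for "eat why always":
  position 1–3: eat why always
  position 9–11: eat why always
  position 17–19: eat why always
  position 26–28: eat why always
  position 32–34: eat why always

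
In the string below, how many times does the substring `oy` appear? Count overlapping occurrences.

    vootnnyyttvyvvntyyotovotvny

0

Sliding a length-2 window over the 27 characters (26 positions):
  (no match at any position)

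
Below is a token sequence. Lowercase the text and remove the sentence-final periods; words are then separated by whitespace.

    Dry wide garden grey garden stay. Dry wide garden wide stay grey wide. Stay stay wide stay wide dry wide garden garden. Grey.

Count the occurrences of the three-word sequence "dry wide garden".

3

Scanning the 21 overlapping trigram windows for "dry wide garden":
  position 1–3: dry wide garden
  position 7–9: dry wide garden
  position 19–21: dry wide garden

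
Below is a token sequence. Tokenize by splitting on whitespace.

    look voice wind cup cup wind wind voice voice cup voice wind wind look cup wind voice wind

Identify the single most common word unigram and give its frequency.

"wind", 7 times

Unigram frequencies (highest first):
  wind: 7
  voice: 5
  cup: 4
  look: 2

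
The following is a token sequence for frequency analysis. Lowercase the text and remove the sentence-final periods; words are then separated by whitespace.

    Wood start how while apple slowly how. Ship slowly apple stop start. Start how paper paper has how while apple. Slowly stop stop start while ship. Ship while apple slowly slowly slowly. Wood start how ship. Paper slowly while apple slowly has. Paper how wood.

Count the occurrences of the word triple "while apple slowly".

4

Scanning the 43 overlapping trigram windows for "while apple slowly":
  position 4–6: while apple slowly
  position 19–21: while apple slowly
  position 28–30: while apple slowly
  position 39–41: while apple slowly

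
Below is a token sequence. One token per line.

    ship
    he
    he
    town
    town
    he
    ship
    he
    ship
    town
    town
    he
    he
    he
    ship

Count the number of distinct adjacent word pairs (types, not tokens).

15 tokens → 14 bigram windows in total.
Repeated bigrams (each contributes count−1 duplicates):
  he he: 3
  he ship: 3
  ship he: 2
  town he: 2
  town town: 2
7 duplicate windows → 14 − 7 = 7 distinct.

7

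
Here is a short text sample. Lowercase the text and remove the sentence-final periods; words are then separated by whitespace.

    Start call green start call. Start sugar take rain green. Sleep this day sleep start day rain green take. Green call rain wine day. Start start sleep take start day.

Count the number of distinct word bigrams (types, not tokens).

26

30 tokens → 29 bigram windows in total.
Repeated bigrams (each contributes count−1 duplicates):
  rain green: 2
  start call: 2
  start day: 2
3 duplicate windows → 29 − 3 = 26 distinct.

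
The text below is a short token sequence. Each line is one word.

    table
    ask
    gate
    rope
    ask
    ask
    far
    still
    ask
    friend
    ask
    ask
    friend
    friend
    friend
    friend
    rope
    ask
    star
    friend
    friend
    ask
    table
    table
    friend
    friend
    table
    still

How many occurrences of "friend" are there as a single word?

Scanning the 28 tokens for "friend":
  position 10: friend
  position 13: friend
  position 14: friend
  position 15: friend
  position 16: friend
  position 20: friend
  position 21: friend
  position 25: friend
  position 26: friend

9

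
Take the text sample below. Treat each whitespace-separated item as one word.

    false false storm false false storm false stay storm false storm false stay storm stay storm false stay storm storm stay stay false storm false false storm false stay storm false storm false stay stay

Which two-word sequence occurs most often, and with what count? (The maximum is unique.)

"storm false", 9 times

Bigram frequencies (highest first):
  storm false: 9
  false storm: 6
  false stay: 5
  stay storm: 5
  false false: 3
  storm stay: 2
  … (3 more, each ≤ 2)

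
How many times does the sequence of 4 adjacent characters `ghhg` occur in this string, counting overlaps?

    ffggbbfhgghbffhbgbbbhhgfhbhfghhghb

1

Sliding a length-4 window over the 34 characters (31 positions):
  position 29–32: ghhg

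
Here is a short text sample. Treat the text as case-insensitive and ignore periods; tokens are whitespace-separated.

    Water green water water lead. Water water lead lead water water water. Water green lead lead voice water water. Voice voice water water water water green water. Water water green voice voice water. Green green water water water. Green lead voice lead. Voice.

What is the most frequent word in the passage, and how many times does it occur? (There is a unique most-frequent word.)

"water", 22 times

Unigram frequencies (highest first):
  water: 22
  green: 7
  lead: 7
  voice: 7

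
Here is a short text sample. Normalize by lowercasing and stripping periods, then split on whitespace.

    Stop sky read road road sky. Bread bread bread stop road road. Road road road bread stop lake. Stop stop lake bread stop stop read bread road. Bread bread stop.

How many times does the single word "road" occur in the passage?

8

Scanning the 30 tokens for "road":
  position 4: road
  position 5: road
  position 11: road
  position 12: road
  position 13: road
  position 14: road
  position 15: road
  position 27: road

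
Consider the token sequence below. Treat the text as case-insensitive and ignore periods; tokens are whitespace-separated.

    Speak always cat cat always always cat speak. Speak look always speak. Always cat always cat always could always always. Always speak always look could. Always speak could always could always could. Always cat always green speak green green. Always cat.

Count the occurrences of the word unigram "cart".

0

Scanning the 41 tokens for "cart":
  (none found)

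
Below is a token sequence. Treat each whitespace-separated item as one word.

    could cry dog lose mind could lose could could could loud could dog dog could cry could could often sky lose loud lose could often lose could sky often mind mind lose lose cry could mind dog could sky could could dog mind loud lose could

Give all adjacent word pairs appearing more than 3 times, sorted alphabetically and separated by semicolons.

Bigram counts meeting the condition (more than 3 times):
  could could: 4
  lose could: 4

could could; lose could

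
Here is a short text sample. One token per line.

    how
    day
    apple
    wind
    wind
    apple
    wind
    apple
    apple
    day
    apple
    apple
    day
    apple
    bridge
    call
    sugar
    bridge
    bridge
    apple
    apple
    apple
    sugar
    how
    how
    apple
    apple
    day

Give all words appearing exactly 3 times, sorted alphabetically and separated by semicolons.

bridge; how; wind

Unigram counts meeting the condition (exactly 3 times):
  bridge: 3
  how: 3
  wind: 3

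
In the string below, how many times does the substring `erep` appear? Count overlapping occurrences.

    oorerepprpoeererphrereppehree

2

Sliding a length-4 window over the 29 characters (26 positions):
  position 4–7: erep
  position 20–23: erep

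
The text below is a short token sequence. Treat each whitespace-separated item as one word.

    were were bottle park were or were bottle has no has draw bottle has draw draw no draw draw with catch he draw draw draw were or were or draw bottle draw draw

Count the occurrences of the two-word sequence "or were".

2

Scanning the 32 overlapping bigram windows for "or were":
  position 6–7: or were
  position 27–28: or were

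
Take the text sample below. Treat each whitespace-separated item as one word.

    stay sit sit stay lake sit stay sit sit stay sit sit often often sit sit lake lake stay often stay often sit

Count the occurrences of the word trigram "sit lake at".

Scanning the 21 overlapping trigram windows for "sit lake at":
  (none found)

0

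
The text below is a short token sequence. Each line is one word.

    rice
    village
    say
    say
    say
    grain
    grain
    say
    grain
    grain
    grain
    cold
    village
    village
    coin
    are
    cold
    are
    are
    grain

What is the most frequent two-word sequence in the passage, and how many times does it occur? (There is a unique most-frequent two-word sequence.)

Bigram frequencies (highest first):
  grain grain: 3
  say say: 2
  say grain: 2
  rice village: 1
  village say: 1
  grain say: 1
  … (9 more, each ≤ 1)

"grain grain", 3 times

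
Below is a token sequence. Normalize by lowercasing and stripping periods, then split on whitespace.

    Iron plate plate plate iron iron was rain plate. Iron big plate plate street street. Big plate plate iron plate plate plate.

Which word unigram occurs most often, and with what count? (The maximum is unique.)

"plate", 11 times

Unigram frequencies (highest first):
  plate: 11
  iron: 5
  big: 2
  street: 2
  was: 1
  rain: 1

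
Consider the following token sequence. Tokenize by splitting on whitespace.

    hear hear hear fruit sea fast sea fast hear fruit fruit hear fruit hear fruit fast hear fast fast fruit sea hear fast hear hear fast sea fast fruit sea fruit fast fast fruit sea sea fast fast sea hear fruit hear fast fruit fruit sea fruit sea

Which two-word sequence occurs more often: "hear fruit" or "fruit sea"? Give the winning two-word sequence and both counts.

"fruit sea" (6 vs 5)

"hear fruit": 5 occurrences
"fruit sea": 6 occurrences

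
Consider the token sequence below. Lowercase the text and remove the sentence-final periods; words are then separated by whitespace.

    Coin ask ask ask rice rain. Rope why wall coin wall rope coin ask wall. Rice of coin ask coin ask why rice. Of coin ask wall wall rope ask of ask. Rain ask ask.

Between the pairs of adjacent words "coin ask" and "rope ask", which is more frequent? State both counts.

"coin ask" (5 vs 1)

"coin ask": 5 occurrences
"rope ask": 1 occurrence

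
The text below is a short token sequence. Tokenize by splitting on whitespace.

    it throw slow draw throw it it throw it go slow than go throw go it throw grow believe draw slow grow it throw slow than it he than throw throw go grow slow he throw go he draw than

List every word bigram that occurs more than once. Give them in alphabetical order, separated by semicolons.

it throw; slow than; throw go; throw it; throw slow

Bigram counts meeting the condition (more than once):
  it throw: 4
  slow than: 2
  throw go: 3
  throw it: 2
  throw slow: 2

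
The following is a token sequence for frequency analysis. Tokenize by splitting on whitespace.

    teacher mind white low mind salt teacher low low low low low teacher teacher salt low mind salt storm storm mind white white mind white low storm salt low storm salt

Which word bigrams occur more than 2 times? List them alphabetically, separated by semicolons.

Bigram counts meeting the condition (more than 2 times):
  low low: 4
  mind white: 3

low low; mind white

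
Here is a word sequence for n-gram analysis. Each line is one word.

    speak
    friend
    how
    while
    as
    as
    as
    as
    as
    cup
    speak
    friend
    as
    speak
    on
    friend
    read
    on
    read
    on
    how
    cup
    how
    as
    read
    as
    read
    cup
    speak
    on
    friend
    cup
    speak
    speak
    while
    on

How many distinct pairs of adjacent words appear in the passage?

25

36 tokens → 35 bigram windows in total.
Repeated bigrams (each contributes count−1 duplicates):
  as as: 4
  cup speak: 3
  as read: 2
  on friend: 2
  read on: 2
  speak friend: 2
  speak on: 2
10 duplicate windows → 35 − 10 = 25 distinct.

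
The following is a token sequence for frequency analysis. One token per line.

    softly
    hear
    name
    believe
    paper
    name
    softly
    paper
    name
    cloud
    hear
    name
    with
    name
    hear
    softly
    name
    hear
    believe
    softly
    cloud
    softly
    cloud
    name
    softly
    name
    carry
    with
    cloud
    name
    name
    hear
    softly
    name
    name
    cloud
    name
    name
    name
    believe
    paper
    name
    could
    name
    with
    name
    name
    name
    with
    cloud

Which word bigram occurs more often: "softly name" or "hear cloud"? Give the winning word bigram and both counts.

"softly name": 3 occurrences
"hear cloud": 0 occurrences

"softly name" (3 vs 0)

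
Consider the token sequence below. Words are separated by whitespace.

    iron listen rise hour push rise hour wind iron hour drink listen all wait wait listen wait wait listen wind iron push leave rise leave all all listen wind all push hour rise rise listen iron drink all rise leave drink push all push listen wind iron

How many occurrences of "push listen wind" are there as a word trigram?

Scanning the 45 overlapping trigram windows for "push listen wind":
  position 44–46: push listen wind

1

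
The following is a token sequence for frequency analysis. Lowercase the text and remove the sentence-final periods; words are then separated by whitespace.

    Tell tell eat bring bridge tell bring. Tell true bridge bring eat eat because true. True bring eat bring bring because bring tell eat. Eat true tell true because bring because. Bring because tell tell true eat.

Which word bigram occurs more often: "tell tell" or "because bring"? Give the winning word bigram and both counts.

"because bring" (3 vs 2)

"tell tell": 2 occurrences
"because bring": 3 occurrences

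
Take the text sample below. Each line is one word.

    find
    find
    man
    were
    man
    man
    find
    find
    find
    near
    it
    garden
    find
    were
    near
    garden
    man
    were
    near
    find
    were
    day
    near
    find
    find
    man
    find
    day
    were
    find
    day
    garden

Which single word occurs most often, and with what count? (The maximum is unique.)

"find", 11 times

Unigram frequencies (highest first):
  find: 11
  man: 5
  were: 5
  near: 4
  garden: 3
  day: 3
  … (1 more, each ≤ 1)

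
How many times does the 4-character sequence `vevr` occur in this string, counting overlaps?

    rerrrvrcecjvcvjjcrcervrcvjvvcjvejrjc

0

Sliding a length-4 window over the 36 characters (33 positions):
  (no match at any position)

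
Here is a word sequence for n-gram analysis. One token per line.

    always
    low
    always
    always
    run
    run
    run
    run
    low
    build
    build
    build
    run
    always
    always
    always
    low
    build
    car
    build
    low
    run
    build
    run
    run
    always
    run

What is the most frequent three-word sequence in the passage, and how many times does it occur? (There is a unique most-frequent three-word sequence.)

Trigram frequencies (highest first):
  run run run: 2
  always low always: 1
  low always always: 1
  always always run: 1
  always run run: 1
  run run low: 1
  … (18 more, each ≤ 1)

"run run run", 2 times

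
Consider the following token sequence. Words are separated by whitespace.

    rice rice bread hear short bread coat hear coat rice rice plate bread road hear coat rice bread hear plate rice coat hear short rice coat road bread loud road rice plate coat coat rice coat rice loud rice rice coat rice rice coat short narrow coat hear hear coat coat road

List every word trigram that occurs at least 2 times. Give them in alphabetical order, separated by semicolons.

coat rice rice; hear coat rice; rice bread hear; rice coat rice; rice rice coat

Trigram counts meeting the condition (at least 2 times):
  coat rice rice: 2
  hear coat rice: 2
  rice bread hear: 2
  rice coat rice: 2
  rice rice coat: 2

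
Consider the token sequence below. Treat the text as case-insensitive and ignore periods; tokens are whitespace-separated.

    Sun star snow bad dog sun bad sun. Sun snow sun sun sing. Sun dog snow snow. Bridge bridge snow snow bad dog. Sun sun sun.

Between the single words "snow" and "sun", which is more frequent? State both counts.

"sun" (10 vs 6)

"snow": 6 occurrences
"sun": 10 occurrences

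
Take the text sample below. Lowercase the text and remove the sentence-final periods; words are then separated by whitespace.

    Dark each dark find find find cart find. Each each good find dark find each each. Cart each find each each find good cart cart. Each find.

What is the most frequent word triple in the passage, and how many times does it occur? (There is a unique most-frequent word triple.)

"find each each", 3 times

Trigram frequencies (highest first):
  find each each: 3
  cart each find: 2
  dark each dark: 1
  each dark find: 1
  dark find find: 1
  find find find: 1
  … (16 more, each ≤ 1)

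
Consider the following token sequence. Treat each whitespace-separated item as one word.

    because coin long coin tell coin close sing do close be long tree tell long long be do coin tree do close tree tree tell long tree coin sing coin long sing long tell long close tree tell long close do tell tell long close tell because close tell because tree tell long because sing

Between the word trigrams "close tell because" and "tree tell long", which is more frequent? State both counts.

"close tell because": 2 occurrences
"tree tell long": 4 occurrences

"tree tell long" (4 vs 2)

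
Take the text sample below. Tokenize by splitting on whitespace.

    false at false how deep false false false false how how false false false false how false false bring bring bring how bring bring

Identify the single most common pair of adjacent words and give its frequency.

"false false", 7 times

Bigram frequencies (highest first):
  false false: 7
  false how: 3
  bring bring: 3
  how false: 2
  false at: 1
  at false: 1
  … (6 more, each ≤ 1)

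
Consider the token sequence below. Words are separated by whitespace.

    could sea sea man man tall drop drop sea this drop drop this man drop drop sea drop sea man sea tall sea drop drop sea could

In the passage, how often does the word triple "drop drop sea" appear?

Scanning the 25 overlapping trigram windows for "drop drop sea":
  position 7–9: drop drop sea
  position 15–17: drop drop sea
  position 24–26: drop drop sea

3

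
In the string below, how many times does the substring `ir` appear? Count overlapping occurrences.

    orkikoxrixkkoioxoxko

Sliding a length-2 window over the 20 characters (19 positions):
  (no match at any position)

0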